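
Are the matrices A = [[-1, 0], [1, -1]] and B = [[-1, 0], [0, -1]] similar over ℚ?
Both have characteristic polynomial (x + 1)^2, but the minimal polynomial of A is (x + 1)^2 while the minimal polynomial of B is x + 1. The minimal polynomial is a similarity invariant, so A and B are not similar.

No.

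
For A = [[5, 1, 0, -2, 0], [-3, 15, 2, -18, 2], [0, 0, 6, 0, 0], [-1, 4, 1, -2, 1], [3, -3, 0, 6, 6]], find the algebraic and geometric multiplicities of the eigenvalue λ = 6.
algebraic multiplicity 5, geometric multiplicity 3

The characteristic polynomial is (x - 6)^5, so the factor x - 6 appears with exponent 5: the algebraic multiplicity is 5.

rank(A - 6I) = 2, so the eigenspace has dimension 5 - 2 = 3: the geometric multiplicity is 3.

Since 3 < 5, A is not diagonalizable.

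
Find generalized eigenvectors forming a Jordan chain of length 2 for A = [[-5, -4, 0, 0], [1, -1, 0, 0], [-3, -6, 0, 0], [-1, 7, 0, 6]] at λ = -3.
We seek v_1 ∈ ker((A + 3I)^2) \ ker(A + 3I), then set v_{i+1} = (A + 3I) v_i.

One such chain is v_1 = [[1, 0, 1, 0]]^T, v_2 = [[-2, 1, 0, -1]]^T. Check: (A + 3I) v_2 = [[0, 0, 0, 0]]^T = 0.

v_1 = [[1, 0, 1, 0]]^T, v_2 = [[-2, 1, 0, -1]]^T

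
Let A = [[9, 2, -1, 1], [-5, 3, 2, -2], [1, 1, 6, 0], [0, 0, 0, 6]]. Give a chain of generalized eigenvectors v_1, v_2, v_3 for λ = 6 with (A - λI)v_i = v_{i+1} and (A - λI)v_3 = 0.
v_1 = [[1, 0, 5, 2]]^T, v_2 = [[0, 1, 1, 0]]^T, v_3 = [[1, -1, 1, 0]]^T

We seek v_1 ∈ ker((A - 6I)^3) \ ker((A - 6I)^2), then set v_{i+1} = (A - 6I) v_i.

One such chain is v_1 = [[1, 0, 5, 2]]^T, v_2 = [[0, 1, 1, 0]]^T, v_3 = [[1, -1, 1, 0]]^T. Check: (A - 6I) v_3 = [[0, 0, 0, 0]]^T = 0.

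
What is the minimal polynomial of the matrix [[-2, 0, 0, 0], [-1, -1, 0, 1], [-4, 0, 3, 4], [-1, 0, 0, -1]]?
m_A(x) = (x - 3)(x + 1)^2(x + 2)

The characteristic polynomial factors as (x - 3)(x + 1)^2(x + 2). The minimal polynomial is ∏(x - λ)^{k_λ} where k_λ is the size of the largest Jordan block at λ.

For λ = -2: rank(A + 2I) = 3, and the largest Jordan block has size 1 (the smallest k with rank((A + 2I)^k) = rank((A + 2I)^(k+1))).
For λ = -1: rank(A + I) = 3, and the largest Jordan block has size 2 (the smallest k with rank((A + I)^k) = rank((A + I)^(k+1))).
For λ = 3: rank(A - 3I) = 3, and the largest Jordan block has size 1 (the smallest k with rank((A - 3I)^k) = rank((A - 3I)^(k+1))).

So m_A(x) = (x - 3)(x + 1)^2(x + 2).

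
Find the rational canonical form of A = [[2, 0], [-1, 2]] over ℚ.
The invariant factors of A (the non-unit diagonal entries of the Smith normal form of xI - A over ℚ[x]) are (x - 2)^2, each dividing the next. The characteristic polynomial is their product, (x - 2)^2.

The rational canonical form is the block-diagonal matrix of companion matrices C(f_i):
R = [[0, -4], [1, 4]].

R = [[0, -4], [1, 4]]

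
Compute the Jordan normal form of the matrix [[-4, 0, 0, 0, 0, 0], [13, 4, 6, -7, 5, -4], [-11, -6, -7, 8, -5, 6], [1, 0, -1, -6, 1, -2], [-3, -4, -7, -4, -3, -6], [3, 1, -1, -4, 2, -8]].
The characteristic polynomial is det(xI - A) = (x + 4)^6, so the eigenvalues are -4 (algebraic multiplicity 6).

For λ = -4: rank(A + 4I) = 3, rank((A + 4I)^2) = 1, rank((A + 4I)^3) = 0. The eigenspace has dimension 6 - 3 = 3, so there are 3 Jordan blocks; the rank sequence gives block sizes [3, 2, 1].

Assembling the blocks gives the Jordan form J above.

J = [[-4, 1, 0, 0, 0, 0], [0, -4, 1, 0, 0, 0], [0, 0, -4, 0, 0, 0], [0, 0, 0, -4, 1, 0], [0, 0, 0, 0, -4, 0], [0, 0, 0, 0, 0, -4]]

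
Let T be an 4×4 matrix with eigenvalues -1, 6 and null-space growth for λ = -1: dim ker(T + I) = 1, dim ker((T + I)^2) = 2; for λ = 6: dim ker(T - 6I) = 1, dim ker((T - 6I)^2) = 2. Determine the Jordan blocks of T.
Jordan blocks: (-1, 2), (6, 2)

λ = -1: successive nullity increments [1, 1] count blocks of size ≥ k; block sizes are [2].
λ = 6: successive nullity increments [1, 1] count blocks of size ≥ k; block sizes are [2].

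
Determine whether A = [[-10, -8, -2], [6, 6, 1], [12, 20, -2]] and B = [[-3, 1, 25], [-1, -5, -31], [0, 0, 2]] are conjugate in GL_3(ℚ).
Two matrices over a field are similar if and only if they have the same invariant factors.

Both A and B have characteristic polynomial (x - 2)(x + 4)^2 and minimal polynomial (x - 2)(x + 4)^2. Computing further, both have invariant factors (x - 2)(x + 4)^2. Hence A and B are similar.

Yes.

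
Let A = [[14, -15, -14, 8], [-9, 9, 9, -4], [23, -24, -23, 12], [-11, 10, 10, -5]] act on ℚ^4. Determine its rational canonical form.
The invariant factors of A (the non-unit diagonal entries of the Smith normal form of xI - A over ℚ[x]) are x(x + 1)(x + 2)^2, each dividing the next. The characteristic polynomial is their product, x(x + 1)(x + 2)^2.

The rational canonical form is the block-diagonal matrix of companion matrices C(f_i):
R = [[0, 0, 0, 0], [1, 0, 0, -4], [0, 1, 0, -8], [0, 0, 1, -5]].

R = [[0, 0, 0, 0], [1, 0, 0, -4], [0, 1, 0, -8], [0, 0, 1, -5]]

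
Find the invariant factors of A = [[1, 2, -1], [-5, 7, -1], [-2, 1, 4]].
The Jordan structure of A has elementary divisors (x - 4)^3. Arranging the block sizes at each eigenvalue in decreasing order and taking row products gives the invariant factors.

Invariant factors (smallest first, each dividing the next): (x - 4)^3.

Check: the last factor (x - 4)^3 is the minimal polynomial, and the product (x - 4)^3 is the characteristic polynomial.

(x - 4)^3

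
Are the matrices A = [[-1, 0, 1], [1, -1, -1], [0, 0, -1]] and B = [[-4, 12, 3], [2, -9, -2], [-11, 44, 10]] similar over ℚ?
Both have characteristic polynomial (x + 1)^3, but the minimal polynomial of A is (x + 1)^3 while the minimal polynomial of B is (x + 1)^2. The minimal polynomial is a similarity invariant, so A and B are not similar.

No.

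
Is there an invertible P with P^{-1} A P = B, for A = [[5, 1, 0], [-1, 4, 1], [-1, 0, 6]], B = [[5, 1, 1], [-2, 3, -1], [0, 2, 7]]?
Two matrices over a field are similar if and only if they have the same invariant factors.

Both A and B have characteristic polynomial (x - 5)^3 and minimal polynomial (x - 5)^3. Computing further, both have invariant factors (x - 5)^3. Hence A and B are similar.

Yes.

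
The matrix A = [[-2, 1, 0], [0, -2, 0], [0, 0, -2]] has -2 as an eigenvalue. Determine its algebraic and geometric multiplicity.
The characteristic polynomial is (x + 2)^3, so the factor x + 2 appears with exponent 3: the algebraic multiplicity is 3.

rank(A + 2I) = 1, so the eigenspace has dimension 3 - 1 = 2: the geometric multiplicity is 2.

Since 2 < 3, A is not diagonalizable.

algebraic multiplicity 3, geometric multiplicity 2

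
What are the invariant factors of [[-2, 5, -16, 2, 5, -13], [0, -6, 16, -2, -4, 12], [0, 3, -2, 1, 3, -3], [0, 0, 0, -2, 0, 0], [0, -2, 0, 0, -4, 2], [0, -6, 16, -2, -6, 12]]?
The Jordan structure of A has elementary divisors (x + 2)^2, (x + 2)^2, (x + 2), (x - 6). Arranging the block sizes at each eigenvalue in decreasing order and taking row products gives the invariant factors.

Invariant factors (smallest first, each dividing the next): x + 2, (x + 2)^2, (x - 6)(x + 2)^2.

Check: the last factor (x - 6)(x + 2)^2 is the minimal polynomial, and the product (x - 6)(x + 2)^5 is the characteristic polynomial.

x + 2, (x + 2)^2, (x - 6)(x + 2)^2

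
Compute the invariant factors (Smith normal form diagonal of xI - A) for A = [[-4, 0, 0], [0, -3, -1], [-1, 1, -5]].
(x + 4)^3

The Jordan structure of A has elementary divisors (x + 4)^3. Arranging the block sizes at each eigenvalue in decreasing order and taking row products gives the invariant factors.

Invariant factors (smallest first, each dividing the next): (x + 4)^3.

Check: the last factor (x + 4)^3 is the minimal polynomial, and the product (x + 4)^3 is the characteristic polynomial.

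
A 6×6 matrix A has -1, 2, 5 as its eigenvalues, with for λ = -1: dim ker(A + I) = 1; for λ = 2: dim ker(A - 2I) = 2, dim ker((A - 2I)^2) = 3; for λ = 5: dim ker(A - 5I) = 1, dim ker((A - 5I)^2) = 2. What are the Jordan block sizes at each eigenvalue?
Jordan blocks: (-1, 1), (2, 2), (2, 1), (5, 2)

λ = -1: successive nullity increments [1] count blocks of size ≥ k; block sizes are [1].
λ = 2: successive nullity increments [2, 1] count blocks of size ≥ k; block sizes are [2, 1].
λ = 5: successive nullity increments [1, 1] count blocks of size ≥ k; block sizes are [2].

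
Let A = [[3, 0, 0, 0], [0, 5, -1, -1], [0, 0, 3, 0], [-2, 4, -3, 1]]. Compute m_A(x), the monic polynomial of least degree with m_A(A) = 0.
m_A(x) = (x - 3)^3

The characteristic polynomial factors as (x - 3)^4. The minimal polynomial is ∏(x - λ)^{k_λ} where k_λ is the size of the largest Jordan block at λ.

For λ = 3: rank(A - 3I) = 2, and the largest Jordan block has size 3 (the smallest k with rank((A - 3I)^k) = rank((A - 3I)^(k+1))).

So m_A(x) = (x - 3)^3.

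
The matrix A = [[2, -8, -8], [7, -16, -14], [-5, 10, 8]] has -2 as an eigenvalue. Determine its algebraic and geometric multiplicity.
The characteristic polynomial is (x + 2)^3, so the factor x + 2 appears with exponent 3: the algebraic multiplicity is 3.

rank(A + 2I) = 1, so the eigenspace has dimension 3 - 1 = 2: the geometric multiplicity is 2.

Since 2 < 3, A is not diagonalizable.

algebraic multiplicity 3, geometric multiplicity 2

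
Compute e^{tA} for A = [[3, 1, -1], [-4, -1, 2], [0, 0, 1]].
e^{tA} = [[(2*t + 1)*e^{t}, t*e^{t}, -t*e^{t}], [-4*t*e^{t}, (1 - 2*t)*e^{t}, 2*t*e^{t}], [0, 0, e^{t}]]

A has Jordan form J = [[1, 1, 0], [0, 1, 0], [0, 0, 1]] with A = PJP^{-1}, so e^{tA} = P e^{tJ} P^{-1}.

For a Jordan block J_k(λ), e^{tJ_k(λ)} = e^{λt} · (I + tN + t^2 N^2/2! + ... + t^{k-1} N^{k-1}/(k-1)!) where N is the nilpotent superdiagonal part.

Assembling the blocks and conjugating back gives the entries of e^{tA} as shown above.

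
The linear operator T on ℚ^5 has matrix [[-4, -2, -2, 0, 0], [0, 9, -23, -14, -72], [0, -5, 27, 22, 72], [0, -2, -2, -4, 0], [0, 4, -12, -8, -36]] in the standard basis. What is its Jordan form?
The characteristic polynomial is det(xI - A) = x^3(x + 4)^2, so the eigenvalues are -4 (algebraic multiplicity 2), 0 (algebraic multiplicity 3).

For λ = -4: rank(A + 4I) = 3. The eigenspace has dimension 5 - 3 = 2, so there are 2 Jordan blocks; the rank sequence gives block sizes [1, 1].

For λ = 0: rank(A) = 3, rank(A^2) = 2. The eigenspace has dimension 5 - 3 = 2, so there are 2 Jordan blocks; the rank sequence gives block sizes [2, 1].

Assembling the blocks gives the Jordan form J above.

J = [[-4, 0, 0, 0, 0], [0, -4, 0, 0, 0], [0, 0, 0, 1, 0], [0, 0, 0, 0, 0], [0, 0, 0, 0, 0]]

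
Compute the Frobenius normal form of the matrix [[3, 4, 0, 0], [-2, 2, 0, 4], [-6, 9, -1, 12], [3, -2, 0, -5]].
R = [[-1, 0, 0, 0], [0, 0, 0, 2], [0, 1, 0, 3], [0, 0, 1, 0]]

The invariant factors of A (the non-unit diagonal entries of the Smith normal form of xI - A over ℚ[x]) are x + 1, (x - 2)(x + 1)^2, each dividing the next. The characteristic polynomial is their product, (x - 2)(x + 1)^3.

The rational canonical form is the block-diagonal matrix of companion matrices C(f_i):
R = [[-1, 0, 0, 0], [0, 0, 0, 2], [0, 1, 0, 3], [0, 0, 1, 0]].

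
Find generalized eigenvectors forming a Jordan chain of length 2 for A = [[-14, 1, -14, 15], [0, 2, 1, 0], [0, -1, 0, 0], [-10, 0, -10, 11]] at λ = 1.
v_1 = [[-1, 0, 1, 0]]^T, v_2 = [[1, 1, -1, 0]]^T

We seek v_1 ∈ ker((A - I)^2) \ ker(A - I), then set v_{i+1} = (A - I) v_i.

One such chain is v_1 = [[-1, 0, 1, 0]]^T, v_2 = [[1, 1, -1, 0]]^T. Check: (A - I) v_2 = [[0, 0, 0, 0]]^T = 0.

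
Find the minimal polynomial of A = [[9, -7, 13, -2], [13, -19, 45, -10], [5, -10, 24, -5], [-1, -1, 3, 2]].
The characteristic polynomial factors as (x - 4)^4. The minimal polynomial is ∏(x - λ)^{k_λ} where k_λ is the size of the largest Jordan block at λ.

For λ = 4: rank(A - 4I) = 2, and the largest Jordan block has size 3 (the smallest k with rank((A - 4I)^k) = rank((A - 4I)^(k+1))).

So m_A(x) = (x - 4)^3.

m_A(x) = (x - 4)^3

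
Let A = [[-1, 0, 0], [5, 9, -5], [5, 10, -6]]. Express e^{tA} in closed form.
A has Jordan form J = [[-1, 0, 0], [0, -1, 0], [0, 0, 4]] with A = PJP^{-1}, so e^{tA} = P e^{tJ} P^{-1}.

For a Jordan block J_k(λ), e^{tJ_k(λ)} = e^{λt} · (I + tN + t^2 N^2/2! + ... + t^{k-1} N^{k-1}/(k-1)!) where N is the nilpotent superdiagonal part.

Assembling the blocks and conjugating back gives the entries of e^{tA} as shown above.

e^{tA} = [[e^{-t}, 0, 0], [(e^{5*t} - 1)*e^{-t}, (2*e^{5*t} - 1)*e^{-t}, (1 - e^{5*t})*e^{-t}], [(e^{5*t} - 1)*e^{-t}, (2*e^{5*t} - 2)*e^{-t}, (2 - e^{5*t})*e^{-t}]]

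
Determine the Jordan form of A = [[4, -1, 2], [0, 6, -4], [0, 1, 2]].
J = [[4, 1, 0], [0, 4, 0], [0, 0, 4]]

The characteristic polynomial is det(xI - A) = (x - 4)^3, so the eigenvalues are 4 (algebraic multiplicity 3).

For λ = 4: rank(A - 4I) = 1, rank((A - 4I)^2) = 0. The eigenspace has dimension 3 - 1 = 2, so there are 2 Jordan blocks; the rank sequence gives block sizes [2, 1].

Assembling the blocks gives the Jordan form J above.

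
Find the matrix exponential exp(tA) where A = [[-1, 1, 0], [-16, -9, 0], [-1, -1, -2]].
e^{tA} = [[(4*t + 1)*e^{-5*t}, t*e^{-5*t}, 0], [-16*t*e^{-5*t}, (1 - 4*t)*e^{-5*t}, 0], [(-4*t + e^{3*t} - 1)*e^{-5*t}, -t*e^{-5*t}, e^{-2*t}]]

A has Jordan form J = [[-5, 1, 0], [0, -5, 0], [0, 0, -2]] with A = PJP^{-1}, so e^{tA} = P e^{tJ} P^{-1}.

For a Jordan block J_k(λ), e^{tJ_k(λ)} = e^{λt} · (I + tN + t^2 N^2/2! + ... + t^{k-1} N^{k-1}/(k-1)!) where N is the nilpotent superdiagonal part.

Assembling the blocks and conjugating back gives the entries of e^{tA} as shown above.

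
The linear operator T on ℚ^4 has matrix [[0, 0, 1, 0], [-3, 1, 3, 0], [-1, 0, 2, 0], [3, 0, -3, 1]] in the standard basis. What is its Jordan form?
J = [[1, 1, 0, 0], [0, 1, 0, 0], [0, 0, 1, 0], [0, 0, 0, 1]]

The characteristic polynomial is det(xI - A) = (x - 1)^4, so the eigenvalues are 1 (algebraic multiplicity 4).

For λ = 1: rank(A - I) = 1, rank((A - I)^2) = 0. The eigenspace has dimension 4 - 1 = 3, so there are 3 Jordan blocks; the rank sequence gives block sizes [2, 1, 1].

Assembling the blocks gives the Jordan form J above.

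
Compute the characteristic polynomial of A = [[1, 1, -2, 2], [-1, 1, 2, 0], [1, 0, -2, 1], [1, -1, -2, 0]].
χ_A(x) = x^4

xI - A = [[x - 1, -1, 2, -2], [1, x - 1, -2, 0], [-1, 0, x + 2, -1], [-1, 1, 2, x]].

Expanding det(xI - A) along the first row:
det(xI - A) = + (x - 1)·det([[x - 1, -2, 0], [0, x + 2, -1], [1, 2, x]]) - (-1)·det([[1, -2, 0], [-1, x + 2, -1], [-1, 2, x]]) + (2)·det([[1, x - 1, 0], [-1, 0, -1], [-1, 1, x]]) - (-2)·det([[1, x - 1, -2], [-1, 0, x + 2], [-1, 1, 2]]).

Evaluating gives χ_A(x) = x^4.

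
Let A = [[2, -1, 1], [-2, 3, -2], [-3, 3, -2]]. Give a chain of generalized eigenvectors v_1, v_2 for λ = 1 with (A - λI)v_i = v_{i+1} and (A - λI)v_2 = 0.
v_1 = [[-1, 2, 2]]^T, v_2 = [[-1, 2, 3]]^T

We seek v_1 ∈ ker((A - I)^2) \ ker(A - I), then set v_{i+1} = (A - I) v_i.

One such chain is v_1 = [[-1, 2, 2]]^T, v_2 = [[-1, 2, 3]]^T. Check: (A - I) v_2 = [[0, 0, 0]]^T = 0.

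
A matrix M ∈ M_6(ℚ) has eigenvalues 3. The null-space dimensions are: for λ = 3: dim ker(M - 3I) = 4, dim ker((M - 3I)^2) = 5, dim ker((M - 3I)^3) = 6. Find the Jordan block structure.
λ = 3: successive nullity increments [4, 1, 1] count blocks of size ≥ k; block sizes are [3, 1, 1, 1].

Jordan blocks: (3, 3), (3, 1), (3, 1), (3, 1)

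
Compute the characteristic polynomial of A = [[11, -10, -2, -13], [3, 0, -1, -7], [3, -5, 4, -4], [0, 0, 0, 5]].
xI - A = [[x - 11, 10, 2, 13], [-3, x, 1, 7], [-3, 5, x - 4, 4], [0, 0, 0, x - 5]].

Expanding det(xI - A) along the first row:
det(xI - A) = + (x - 11)·det([[x, 1, 7], [5, x - 4, 4], [0, 0, x - 5]]) - (10)·det([[-3, 1, 7], [-3, x - 4, 4], [0, 0, x - 5]]) + (2)·det([[-3, x, 7], [-3, 5, 4], [0, 0, x - 5]]) - (13)·det([[-3, x, 1], [-3, 5, x - 4], [0, 0, 0]]).

Evaluating gives χ_A(x) = x^4 - 20x^3 + 150x^2 - 500x + 625 = (x - 5)^4.

χ_A(x) = (x - 5)^4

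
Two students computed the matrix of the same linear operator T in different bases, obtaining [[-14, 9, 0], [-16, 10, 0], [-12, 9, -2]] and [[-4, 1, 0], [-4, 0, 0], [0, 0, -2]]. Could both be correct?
Two matrices over a field are similar if and only if they have the same invariant factors.

Both A and B have characteristic polynomial (x + 2)^3 and minimal polynomial (x + 2)^2. Computing further, both have invariant factors x + 2, (x + 2)^2. Hence A and B are similar.

Yes.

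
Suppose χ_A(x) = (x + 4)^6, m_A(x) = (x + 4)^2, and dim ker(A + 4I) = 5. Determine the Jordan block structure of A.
Jordan blocks: (-4, 2), (-4, 1), (-4, 1), (-4, 1), (-4, 1)

λ = -4: algebraic multiplicity 6 (exponent in χ_A), largest block size 2 (exponent in m_A), 5 blocks (geometric multiplicity). These force block sizes [2, 1, 1, 1, 1].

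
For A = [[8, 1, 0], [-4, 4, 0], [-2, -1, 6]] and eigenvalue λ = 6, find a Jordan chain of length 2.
We seek v_1 ∈ ker((A - 6I)^2) \ ker(A - 6I), then set v_{i+1} = (A - 6I) v_i.

One such chain is v_1 = [[0, 1, 0]]^T, v_2 = [[1, -2, -1]]^T. Check: (A - 6I) v_2 = [[0, 0, 0]]^T = 0.

v_1 = [[0, 1, 0]]^T, v_2 = [[1, -2, -1]]^T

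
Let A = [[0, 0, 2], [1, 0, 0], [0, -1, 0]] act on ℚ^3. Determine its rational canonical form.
The invariant factors of A (the non-unit diagonal entries of the Smith normal form of xI - A over ℚ[x]) are x^3 + 2, each dividing the next. The characteristic polynomial is their product, x^3 + 2.

The rational canonical form is the block-diagonal matrix of companion matrices C(f_i):
R = [[0, 0, -2], [1, 0, 0], [0, 1, 0]].

Note the characteristic polynomial does not split into linear factors over ℚ, so A has no Jordan form over ℚ; the rational canonical form exists over any field.

R = [[0, 0, -2], [1, 0, 0], [0, 1, 0]]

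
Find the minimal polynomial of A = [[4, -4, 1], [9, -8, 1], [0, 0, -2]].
m_A(x) = (x + 2)^3

The characteristic polynomial factors as (x + 2)^3. The minimal polynomial is ∏(x - λ)^{k_λ} where k_λ is the size of the largest Jordan block at λ.

For λ = -2: rank(A + 2I) = 2, and the largest Jordan block has size 3 (the smallest k with rank((A + 2I)^k) = rank((A + 2I)^(k+1))).

So m_A(x) = (x + 2)^3.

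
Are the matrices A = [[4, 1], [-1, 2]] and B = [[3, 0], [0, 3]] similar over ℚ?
No.

Both have characteristic polynomial (x - 3)^2, but the minimal polynomial of A is (x - 3)^2 while the minimal polynomial of B is x - 3. The minimal polynomial is a similarity invariant, so A and B are not similar.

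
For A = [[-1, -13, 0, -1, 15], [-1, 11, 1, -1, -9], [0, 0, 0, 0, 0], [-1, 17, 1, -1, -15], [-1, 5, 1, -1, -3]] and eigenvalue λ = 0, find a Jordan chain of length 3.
We seek v_1 ∈ ker(A^3) \ ker(A^2), then set v_{i+1} = A v_i.

One such chain is v_1 = [[0, 0, 1, 0, 0]]^T, v_2 = [[0, 1, 0, 1, 1]]^T, v_3 = [[1, 1, 0, 1, 1]]^T. Check: A v_3 = [[0, 0, 0, 0, 0]]^T = 0.

v_1 = [[0, 0, 1, 0, 0]]^T, v_2 = [[0, 1, 0, 1, 1]]^T, v_3 = [[1, 1, 0, 1, 1]]^T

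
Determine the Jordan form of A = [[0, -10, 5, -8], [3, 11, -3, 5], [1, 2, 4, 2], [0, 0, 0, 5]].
The characteristic polynomial is det(xI - A) = (x - 5)^4, so the eigenvalues are 5 (algebraic multiplicity 4).

For λ = 5: rank(A - 5I) = 2, rank((A - 5I)^2) = 0. The eigenspace has dimension 4 - 2 = 2, so there are 2 Jordan blocks; the rank sequence gives block sizes [2, 2].

Assembling the blocks gives the Jordan form J above.

J = [[5, 1, 0, 0], [0, 5, 0, 0], [0, 0, 5, 1], [0, 0, 0, 5]]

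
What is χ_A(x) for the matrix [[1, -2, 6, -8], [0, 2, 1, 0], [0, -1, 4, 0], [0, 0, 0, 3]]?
xI - A = [[x - 1, 2, -6, 8], [0, x - 2, -1, 0], [0, 1, x - 4, 0], [0, 0, 0, x - 3]].

Expanding det(xI - A) along the first row:
det(xI - A) = + (x - 1)·det([[x - 2, -1, 0], [1, x - 4, 0], [0, 0, x - 3]]) - (2)·det([[0, -1, 0], [0, x - 4, 0], [0, 0, x - 3]]) + (-6)·det([[0, x - 2, 0], [0, 1, 0], [0, 0, x - 3]]) - (8)·det([[0, x - 2, -1], [0, 1, x - 4], [0, 0, 0]]).

Evaluating gives χ_A(x) = x^4 - 10x^3 + 36x^2 - 54x + 27 = (x - 3)^3(x - 1).

χ_A(x) = (x - 3)^3(x - 1)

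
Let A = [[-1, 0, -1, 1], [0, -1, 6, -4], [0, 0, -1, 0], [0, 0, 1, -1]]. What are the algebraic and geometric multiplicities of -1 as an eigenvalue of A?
algebraic multiplicity 4, geometric multiplicity 2

The characteristic polynomial is (x + 1)^4, so the factor x + 1 appears with exponent 4: the algebraic multiplicity is 4.

rank(A + I) = 2, so the eigenspace has dimension 4 - 2 = 2: the geometric multiplicity is 2.

Since 2 < 4, A is not diagonalizable.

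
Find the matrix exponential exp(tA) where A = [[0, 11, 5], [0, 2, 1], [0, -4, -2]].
e^{tA} = [[1, t*(t + 11), t*(t + 10)/2], [0, 2*t + 1, t], [0, -4*t, 1 - 2*t]]

A has Jordan form J = [[0, 1, 0], [0, 0, 1], [0, 0, 0]] with A = PJP^{-1}, so e^{tA} = P e^{tJ} P^{-1}.

For a Jordan block J_k(λ), e^{tJ_k(λ)} = e^{λt} · (I + tN + t^2 N^2/2! + ... + t^{k-1} N^{k-1}/(k-1)!) where N is the nilpotent superdiagonal part.

Assembling the blocks and conjugating back gives the entries of e^{tA} as shown above.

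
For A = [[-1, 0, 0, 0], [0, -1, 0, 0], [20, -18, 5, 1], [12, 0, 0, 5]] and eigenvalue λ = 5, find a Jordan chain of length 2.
We seek v_1 ∈ ker((A - 5I)^2) \ ker(A - 5I), then set v_{i+1} = (A - 5I) v_i.

One such chain is v_1 = [[0, 0, 0, 1]]^T, v_2 = [[0, 0, 1, 0]]^T. Check: (A - 5I) v_2 = [[0, 0, 0, 0]]^T = 0.

v_1 = [[0, 0, 0, 1]]^T, v_2 = [[0, 0, 1, 0]]^T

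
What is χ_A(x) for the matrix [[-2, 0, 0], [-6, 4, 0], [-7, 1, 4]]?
χ_A(x) = (x - 4)^2(x + 2)

xI - A = [[x + 2, 0, 0], [6, x - 4, 0], [7, -1, x - 4]].

Expanding det(xI - A) along the first row:
det(xI - A) = + (x + 2)·det([[x - 4, 0], [-1, x - 4]]) - (0)·det([[6, 0], [7, x - 4]]) + (0)·det([[6, x - 4], [7, -1]]).

Evaluating gives χ_A(x) = x^3 - 6x^2 + 32 = (x - 4)^2(x + 2).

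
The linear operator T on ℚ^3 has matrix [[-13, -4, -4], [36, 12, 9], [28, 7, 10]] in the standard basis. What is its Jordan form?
J = [[3, 1, 0], [0, 3, 0], [0, 0, 3]]

The characteristic polynomial is det(xI - A) = (x - 3)^3, so the eigenvalues are 3 (algebraic multiplicity 3).

For λ = 3: rank(A - 3I) = 1, rank((A - 3I)^2) = 0. The eigenspace has dimension 3 - 1 = 2, so there are 2 Jordan blocks; the rank sequence gives block sizes [2, 1].

Assembling the blocks gives the Jordan form J above.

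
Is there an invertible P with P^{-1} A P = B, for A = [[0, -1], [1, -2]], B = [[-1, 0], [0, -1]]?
Both have characteristic polynomial (x + 1)^2, but the minimal polynomial of A is (x + 1)^2 while the minimal polynomial of B is x + 1. The minimal polynomial is a similarity invariant, so A and B are not similar.

No.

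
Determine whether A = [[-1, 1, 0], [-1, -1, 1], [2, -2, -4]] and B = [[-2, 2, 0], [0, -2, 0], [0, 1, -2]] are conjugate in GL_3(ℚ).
Both have characteristic polynomial (x + 2)^3, but the minimal polynomial of A is (x + 2)^3 while the minimal polynomial of B is (x + 2)^2. The minimal polynomial is a similarity invariant, so A and B are not similar.

No.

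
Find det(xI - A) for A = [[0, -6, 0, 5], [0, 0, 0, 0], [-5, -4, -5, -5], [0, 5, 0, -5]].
χ_A(x) = x^2(x + 5)^2

xI - A = [[x, 6, 0, -5], [0, x, 0, 0], [5, 4, x + 5, 5], [0, -5, 0, x + 5]].

Expanding det(xI - A) along the first row:
det(xI - A) = + (x)·det([[x, 0, 0], [4, x + 5, 5], [-5, 0, x + 5]]) - (6)·det([[0, 0, 0], [5, x + 5, 5], [0, 0, x + 5]]) + (0)·det([[0, x, 0], [5, 4, 5], [0, -5, x + 5]]) - (-5)·det([[0, x, 0], [5, 4, x + 5], [0, -5, 0]]).

Evaluating gives χ_A(x) = x^4 + 10x^3 + 25x^2 = x^2(x + 5)^2.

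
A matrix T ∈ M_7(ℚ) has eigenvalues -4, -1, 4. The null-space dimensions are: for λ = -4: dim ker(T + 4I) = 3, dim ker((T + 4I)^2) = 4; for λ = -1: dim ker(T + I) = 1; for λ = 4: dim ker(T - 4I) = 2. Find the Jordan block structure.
λ = -4: successive nullity increments [3, 1] count blocks of size ≥ k; block sizes are [2, 1, 1].
λ = -1: successive nullity increments [1] count blocks of size ≥ k; block sizes are [1].
λ = 4: successive nullity increments [2] count blocks of size ≥ k; block sizes are [1, 1].

Jordan blocks: (-4, 2), (-4, 1), (-4, 1), (-1, 1), (4, 1), (4, 1)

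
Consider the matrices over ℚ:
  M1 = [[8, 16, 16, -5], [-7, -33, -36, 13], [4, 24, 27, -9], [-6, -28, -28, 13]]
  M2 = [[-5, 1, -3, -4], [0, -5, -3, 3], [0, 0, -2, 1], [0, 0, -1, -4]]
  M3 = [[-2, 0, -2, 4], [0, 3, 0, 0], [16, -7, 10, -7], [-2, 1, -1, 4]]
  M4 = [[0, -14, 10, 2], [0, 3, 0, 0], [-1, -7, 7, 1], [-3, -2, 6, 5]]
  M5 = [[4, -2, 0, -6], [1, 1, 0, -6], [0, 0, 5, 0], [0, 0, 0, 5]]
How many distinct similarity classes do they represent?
3 classes: {M1, M3, M4}, {M2}, {M5}

Characteristic polynomials: χ_{M1} = (x - 5)^2(x - 3)(x - 2), χ_{M2} = (x + 3)^2(x + 5)^2, χ_{M3} = (x - 5)^2(x - 3)(x - 2), χ_{M4} = (x - 5)^2(x - 3)(x - 2), χ_{M5} = (x - 5)^2(x - 3)(x - 2).

{M1, M3, M4}: invariant factors (x - 5)^2(x - 3)(x - 2).

{M2}: invariant factors (x + 3)^2(x + 5)^2.

{M5}: invariant factors x - 5, (x - 5)(x - 3)(x - 2).

Matrices are similar if and only if their invariant-factor lists agree; the partition into similarity classes is {M1, M3, M4}, {M2}, {M5}.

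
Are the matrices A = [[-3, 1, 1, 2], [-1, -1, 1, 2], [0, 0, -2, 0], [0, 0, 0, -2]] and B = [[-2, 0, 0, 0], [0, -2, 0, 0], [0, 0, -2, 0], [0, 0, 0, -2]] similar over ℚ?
No.

Both have characteristic polynomial (x + 2)^4, but the minimal polynomial of A is (x + 2)^2 while the minimal polynomial of B is x + 2. The minimal polynomial is a similarity invariant, so A and B are not similar.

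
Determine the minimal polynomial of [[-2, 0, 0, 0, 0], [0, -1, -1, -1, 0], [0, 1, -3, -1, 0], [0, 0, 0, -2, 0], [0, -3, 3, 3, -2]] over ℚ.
The characteristic polynomial factors as (x + 2)^5. The minimal polynomial is ∏(x - λ)^{k_λ} where k_λ is the size of the largest Jordan block at λ.

For λ = -2: rank(A + 2I) = 1, and the largest Jordan block has size 2 (the smallest k with rank((A + 2I)^k) = rank((A + 2I)^(k+1))).

So m_A(x) = (x + 2)^2.

m_A(x) = (x + 2)^2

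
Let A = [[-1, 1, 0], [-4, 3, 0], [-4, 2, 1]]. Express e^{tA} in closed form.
A has Jordan form J = [[1, 1, 0], [0, 1, 0], [0, 0, 1]] with A = PJP^{-1}, so e^{tA} = P e^{tJ} P^{-1}.

For a Jordan block J_k(λ), e^{tJ_k(λ)} = e^{λt} · (I + tN + t^2 N^2/2! + ... + t^{k-1} N^{k-1}/(k-1)!) where N is the nilpotent superdiagonal part.

Assembling the blocks and conjugating back gives the entries of e^{tA} as shown above.

e^{tA} = [[(1 - 2*t)*e^{t}, t*e^{t}, 0], [-4*t*e^{t}, (2*t + 1)*e^{t}, 0], [-4*t*e^{t}, 2*t*e^{t}, e^{t}]]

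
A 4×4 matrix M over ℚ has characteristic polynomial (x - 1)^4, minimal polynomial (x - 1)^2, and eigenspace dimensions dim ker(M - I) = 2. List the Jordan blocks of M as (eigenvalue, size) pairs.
Jordan blocks: (1, 2), (1, 2)

λ = 1: algebraic multiplicity 4 (exponent in χ_M), largest block size 2 (exponent in m_M), 2 blocks (geometric multiplicity). These force block sizes [2, 2].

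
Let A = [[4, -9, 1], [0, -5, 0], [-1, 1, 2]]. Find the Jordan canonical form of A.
The characteristic polynomial is det(xI - A) = (x - 3)^2(x + 5), so the eigenvalues are -5 (algebraic multiplicity 1), 3 (algebraic multiplicity 2).

For λ = -5: algebraic multiplicity 1 gives one 1×1 block.

For λ = 3: rank(A - 3I) = 2, rank((A - 3I)^2) = 1. The eigenspace has dimension 3 - 2 = 1, so there is 1 Jordan block; the rank sequence gives block sizes [2].

Assembling the blocks gives the Jordan form J above.

J = [[-5, 0, 0], [0, 3, 1], [0, 0, 3]]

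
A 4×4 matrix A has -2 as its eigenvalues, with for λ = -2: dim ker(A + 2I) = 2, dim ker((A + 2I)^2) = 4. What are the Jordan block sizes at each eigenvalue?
λ = -2: successive nullity increments [2, 2] count blocks of size ≥ k; block sizes are [2, 2].

Jordan blocks: (-2, 2), (-2, 2)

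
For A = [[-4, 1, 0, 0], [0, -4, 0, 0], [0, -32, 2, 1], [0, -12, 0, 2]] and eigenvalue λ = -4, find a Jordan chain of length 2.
v_1 = [[1, 1, 5, 2]]^T, v_2 = [[1, 0, 0, 0]]^T

We seek v_1 ∈ ker((A + 4I)^2) \ ker(A + 4I), then set v_{i+1} = (A + 4I) v_i.

One such chain is v_1 = [[1, 1, 5, 2]]^T, v_2 = [[1, 0, 0, 0]]^T. Check: (A + 4I) v_2 = [[0, 0, 0, 0]]^T = 0.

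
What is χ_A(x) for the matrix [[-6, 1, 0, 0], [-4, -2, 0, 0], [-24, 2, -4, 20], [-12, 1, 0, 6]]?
xI - A = [[x + 6, -1, 0, 0], [4, x + 2, 0, 0], [24, -2, x + 4, -20], [12, -1, 0, x - 6]].

Expanding det(xI - A) along the first row:
det(xI - A) = + (x + 6)·det([[x + 2, 0, 0], [-2, x + 4, -20], [-1, 0, x - 6]]) - (-1)·det([[4, 0, 0], [24, x + 4, -20], [12, 0, x - 6]]) + (0)·det([[4, x + 2, 0], [24, -2, -20], [12, -1, x - 6]]) - (0)·det([[4, x + 2, 0], [24, -2, x + 4], [12, -1, 0]]).

Evaluating gives χ_A(x) = x^4 + 6x^3 - 24x^2 - 224x - 384 = (x - 6)(x + 4)^3.

χ_A(x) = (x - 6)(x + 4)^3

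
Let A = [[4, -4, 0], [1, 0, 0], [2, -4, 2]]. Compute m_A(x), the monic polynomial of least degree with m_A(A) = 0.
The characteristic polynomial factors as (x - 2)^3. The minimal polynomial is ∏(x - λ)^{k_λ} where k_λ is the size of the largest Jordan block at λ.

For λ = 2: rank(A - 2I) = 1, and the largest Jordan block has size 2 (the smallest k with rank((A - 2I)^k) = rank((A - 2I)^(k+1))).

So m_A(x) = (x - 2)^2.

m_A(x) = (x - 2)^2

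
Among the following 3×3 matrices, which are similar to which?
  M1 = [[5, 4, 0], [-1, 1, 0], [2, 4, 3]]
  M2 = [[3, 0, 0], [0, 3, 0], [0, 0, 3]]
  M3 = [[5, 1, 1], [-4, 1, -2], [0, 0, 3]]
Characteristic polynomials: χ_{M1} = (x - 3)^3, χ_{M2} = (x - 3)^3, χ_{M3} = (x - 3)^3.

{M1, M3}: invariant factors x - 3, (x - 3)^2.

{M2}: invariant factors x - 3, x - 3, x - 3.

Matrices are similar if and only if their invariant-factor lists agree; the partition into similarity classes is {M1, M3}, {M2}.

2 classes: {M1, M3}, {M2}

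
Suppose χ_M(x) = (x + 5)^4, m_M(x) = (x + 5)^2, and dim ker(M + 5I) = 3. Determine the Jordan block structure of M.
λ = -5: algebraic multiplicity 4 (exponent in χ_M), largest block size 2 (exponent in m_M), 3 blocks (geometric multiplicity). These force block sizes [2, 1, 1].

Jordan blocks: (-5, 2), (-5, 1), (-5, 1)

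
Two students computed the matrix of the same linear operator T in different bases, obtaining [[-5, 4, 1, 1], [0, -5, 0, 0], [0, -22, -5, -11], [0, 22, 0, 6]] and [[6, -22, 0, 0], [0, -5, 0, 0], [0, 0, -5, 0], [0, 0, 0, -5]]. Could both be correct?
No.

Both have characteristic polynomial (x - 6)(x + 5)^3, but the minimal polynomial of A is (x - 6)(x + 5)^2 while the minimal polynomial of B is (x - 6)(x + 5). The minimal polynomial is a similarity invariant, so A and B are not similar.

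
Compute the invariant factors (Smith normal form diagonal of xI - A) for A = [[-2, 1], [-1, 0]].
The Jordan structure of A has elementary divisors (x + 1)^2. Arranging the block sizes at each eigenvalue in decreasing order and taking row products gives the invariant factors.

Invariant factors (smallest first, each dividing the next): (x + 1)^2.

Check: the last factor (x + 1)^2 is the minimal polynomial, and the product (x + 1)^2 is the characteristic polynomial.

(x + 1)^2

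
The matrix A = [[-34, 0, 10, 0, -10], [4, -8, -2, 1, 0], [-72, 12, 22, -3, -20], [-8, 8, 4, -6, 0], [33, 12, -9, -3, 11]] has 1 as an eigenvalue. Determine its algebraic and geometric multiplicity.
The characteristic polynomial is (x - 1)(x + 4)^4, so the factor x - 1 appears with exponent 1: the algebraic multiplicity is 1.

rank(A - I) = 4, so the eigenspace has dimension 5 - 4 = 1: the geometric multiplicity is 1.

algebraic multiplicity 1, geometric multiplicity 1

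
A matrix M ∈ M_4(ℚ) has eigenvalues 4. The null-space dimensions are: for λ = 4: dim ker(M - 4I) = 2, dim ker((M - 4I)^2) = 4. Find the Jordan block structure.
λ = 4: successive nullity increments [2, 2] count blocks of size ≥ k; block sizes are [2, 2].

Jordan blocks: (4, 2), (4, 2)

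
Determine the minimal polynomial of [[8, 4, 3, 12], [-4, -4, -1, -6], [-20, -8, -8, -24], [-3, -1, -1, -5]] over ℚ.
The characteristic polynomial factors as (x + 2)^3(x + 3). The minimal polynomial is ∏(x - λ)^{k_λ} where k_λ is the size of the largest Jordan block at λ.

For λ = -3: rank(A + 3I) = 3, and the largest Jordan block has size 1 (the smallest k with rank((A + 3I)^k) = rank((A + 3I)^(k+1))).
For λ = -2: rank(A + 2I) = 2, and the largest Jordan block has size 2 (the smallest k with rank((A + 2I)^k) = rank((A + 2I)^(k+1))).

So m_A(x) = (x + 2)^2(x + 3).

m_A(x) = (x + 2)^2(x + 3)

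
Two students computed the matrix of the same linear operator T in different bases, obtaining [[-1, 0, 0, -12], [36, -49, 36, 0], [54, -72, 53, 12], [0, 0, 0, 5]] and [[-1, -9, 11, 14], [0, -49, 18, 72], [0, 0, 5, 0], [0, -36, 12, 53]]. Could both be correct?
Both have characteristic polynomial (x - 5)^2(x + 1)^2, but the minimal polynomial of A is (x - 5)(x + 1) while the minimal polynomial of B is (x - 5)(x + 1)^2. The minimal polynomial is a similarity invariant, so A and B are not similar.

No.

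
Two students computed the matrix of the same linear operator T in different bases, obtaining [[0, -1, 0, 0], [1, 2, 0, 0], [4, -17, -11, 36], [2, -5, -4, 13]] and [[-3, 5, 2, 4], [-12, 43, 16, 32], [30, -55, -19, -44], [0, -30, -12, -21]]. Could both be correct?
No.

trace(A) = 4 but trace(B) = 0. The trace is a similarity invariant, so A and B are not similar.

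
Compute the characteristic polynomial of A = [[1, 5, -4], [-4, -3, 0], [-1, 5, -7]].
xI - A = [[x - 1, -5, 4], [4, x + 3, 0], [1, -5, x + 7]].

Expanding det(xI - A) along the first row:
det(xI - A) = + (x - 1)·det([[x + 3, 0], [-5, x + 7]]) - (-5)·det([[4, 0], [1, x + 7]]) + (4)·det([[4, x + 3], [1, -5]]).

Evaluating gives χ_A(x) = x^3 + 9x^2 + 27x + 27 = (x + 3)^3.

χ_A(x) = (x + 3)^3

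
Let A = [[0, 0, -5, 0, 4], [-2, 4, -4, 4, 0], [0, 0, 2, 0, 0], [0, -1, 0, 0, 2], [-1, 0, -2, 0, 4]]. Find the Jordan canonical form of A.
J = [[2, 1, 0, 0, 0], [0, 2, 1, 0, 0], [0, 0, 2, 0, 0], [0, 0, 0, 2, 1], [0, 0, 0, 0, 2]]

The characteristic polynomial is det(xI - A) = (x - 2)^5, so the eigenvalues are 2 (algebraic multiplicity 5).

For λ = 2: rank(A - 2I) = 3, rank((A - 2I)^2) = 1, rank((A - 2I)^3) = 0. The eigenspace has dimension 5 - 3 = 2, so there are 2 Jordan blocks; the rank sequence gives block sizes [3, 2].

Assembling the blocks gives the Jordan form J above.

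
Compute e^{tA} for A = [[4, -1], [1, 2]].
e^{tA} = [[(t + 1)*e^{3*t}, -t*e^{3*t}], [t*e^{3*t}, (1 - t)*e^{3*t}]]

A has Jordan form J = [[3, 1], [0, 3]] with A = PJP^{-1}, so e^{tA} = P e^{tJ} P^{-1}.

For a Jordan block J_k(λ), e^{tJ_k(λ)} = e^{λt} · (I + tN + t^2 N^2/2! + ... + t^{k-1} N^{k-1}/(k-1)!) where N is the nilpotent superdiagonal part.

Assembling the blocks and conjugating back gives the entries of e^{tA} as shown above.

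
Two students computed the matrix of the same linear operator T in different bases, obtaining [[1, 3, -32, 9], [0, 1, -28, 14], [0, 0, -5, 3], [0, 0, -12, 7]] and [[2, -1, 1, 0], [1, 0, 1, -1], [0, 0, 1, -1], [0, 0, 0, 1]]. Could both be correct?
Yes.

Two matrices over a field are similar if and only if they have the same invariant factors.

Both A and B have characteristic polynomial (x - 1)^4 and minimal polynomial (x - 1)^2. Computing further, both have invariant factors (x - 1)^2, (x - 1)^2. Hence A and B are similar.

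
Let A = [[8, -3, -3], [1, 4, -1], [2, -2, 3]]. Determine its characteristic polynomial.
χ_A(x) = (x - 5)^3

xI - A = [[x - 8, 3, 3], [-1, x - 4, 1], [-2, 2, x - 3]].

Expanding det(xI - A) along the first row:
det(xI - A) = + (x - 8)·det([[x - 4, 1], [2, x - 3]]) - (3)·det([[-1, 1], [-2, x - 3]]) + (3)·det([[-1, x - 4], [-2, 2]]).

Evaluating gives χ_A(x) = x^3 - 15x^2 + 75x - 125 = (x - 5)^3.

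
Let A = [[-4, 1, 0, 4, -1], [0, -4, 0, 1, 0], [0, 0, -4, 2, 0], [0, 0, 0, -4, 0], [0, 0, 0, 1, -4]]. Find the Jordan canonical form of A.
The characteristic polynomial is det(xI - A) = (x + 4)^5, so the eigenvalues are -4 (algebraic multiplicity 5).

For λ = -4: rank(A + 4I) = 2, rank((A + 4I)^2) = 0. The eigenspace has dimension 5 - 2 = 3, so there are 3 Jordan blocks; the rank sequence gives block sizes [2, 2, 1].

Assembling the blocks gives the Jordan form J above.

J = [[-4, 1, 0, 0, 0], [0, -4, 0, 0, 0], [0, 0, -4, 1, 0], [0, 0, 0, -4, 0], [0, 0, 0, 0, -4]]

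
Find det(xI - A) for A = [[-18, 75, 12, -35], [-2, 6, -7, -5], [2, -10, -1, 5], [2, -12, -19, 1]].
χ_A(x) = (x + 2)^2(x + 4)^2

xI - A = [[x + 18, -75, -12, 35], [2, x - 6, 7, 5], [-2, 10, x + 1, -5], [-2, 12, 19, x - 1]].

Expanding det(xI - A) along the first row:
det(xI - A) = + (x + 18)·det([[x - 6, 7, 5], [10, x + 1, -5], [12, 19, x - 1]]) - (-75)·det([[2, 7, 5], [-2, x + 1, -5], [-2, 19, x - 1]]) + (-12)·det([[2, x - 6, 5], [-2, 10, -5], [-2, 12, x - 1]]) - (35)·det([[2, x - 6, 7], [-2, 10, x + 1], [-2, 12, 19]]).

Evaluating gives χ_A(x) = x^4 + 12x^3 + 52x^2 + 96x + 64 = (x + 2)^2(x + 4)^2.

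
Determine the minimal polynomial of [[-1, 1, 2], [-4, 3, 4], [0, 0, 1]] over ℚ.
The characteristic polynomial factors as (x - 1)^3. The minimal polynomial is ∏(x - λ)^{k_λ} where k_λ is the size of the largest Jordan block at λ.

For λ = 1: rank(A - I) = 1, and the largest Jordan block has size 2 (the smallest k with rank((A - I)^k) = rank((A - I)^(k+1))).

So m_A(x) = (x - 1)^2.

m_A(x) = (x - 1)^2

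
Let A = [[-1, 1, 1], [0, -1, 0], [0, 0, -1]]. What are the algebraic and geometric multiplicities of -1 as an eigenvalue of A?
The characteristic polynomial is (x + 1)^3, so the factor x + 1 appears with exponent 3: the algebraic multiplicity is 3.

rank(A + I) = 1, so the eigenspace has dimension 3 - 1 = 2: the geometric multiplicity is 2.

Since 2 < 3, A is not diagonalizable.

algebraic multiplicity 3, geometric multiplicity 2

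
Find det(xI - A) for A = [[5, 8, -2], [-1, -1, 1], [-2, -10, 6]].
χ_A(x) = (x - 4)(x - 3)^2

xI - A = [[x - 5, -8, 2], [1, x + 1, -1], [2, 10, x - 6]].

Expanding det(xI - A) along the first row:
det(xI - A) = + (x - 5)·det([[x + 1, -1], [10, x - 6]]) - (-8)·det([[1, -1], [2, x - 6]]) + (2)·det([[1, x + 1], [2, 10]]).

Evaluating gives χ_A(x) = x^3 - 10x^2 + 33x - 36 = (x - 4)(x - 3)^2.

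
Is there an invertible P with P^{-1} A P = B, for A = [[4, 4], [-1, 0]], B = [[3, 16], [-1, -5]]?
No.

trace(A) = 4 but trace(B) = -2. The trace is a similarity invariant, so A and B are not similar.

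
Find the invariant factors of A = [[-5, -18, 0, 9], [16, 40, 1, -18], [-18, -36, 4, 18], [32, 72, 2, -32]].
x - 4, (x - 4)^2(x + 5)

The Jordan structure of A has elementary divisors (x + 5), (x - 4)^2, (x - 4). Arranging the block sizes at each eigenvalue in decreasing order and taking row products gives the invariant factors.

Invariant factors (smallest first, each dividing the next): x - 4, (x - 4)^2(x + 5).

Check: the last factor (x - 4)^2(x + 5) is the minimal polynomial, and the product (x - 4)^3(x + 5) is the characteristic polynomial.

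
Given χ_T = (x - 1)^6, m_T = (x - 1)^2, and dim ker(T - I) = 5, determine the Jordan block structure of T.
λ = 1: algebraic multiplicity 6 (exponent in χ_T), largest block size 2 (exponent in m_T), 5 blocks (geometric multiplicity). These force block sizes [2, 1, 1, 1, 1].

Jordan blocks: (1, 2), (1, 1), (1, 1), (1, 1), (1, 1)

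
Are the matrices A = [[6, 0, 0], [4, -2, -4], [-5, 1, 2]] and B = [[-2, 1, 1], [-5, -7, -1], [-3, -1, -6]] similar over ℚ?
No.

trace(A) = 6 but trace(B) = -15. The trace is a similarity invariant, so A and B are not similar.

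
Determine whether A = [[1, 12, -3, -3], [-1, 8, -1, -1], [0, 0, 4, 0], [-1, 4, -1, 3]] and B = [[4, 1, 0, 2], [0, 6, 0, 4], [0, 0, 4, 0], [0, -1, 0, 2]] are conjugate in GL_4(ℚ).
Yes.

Two matrices over a field are similar if and only if they have the same invariant factors.

Both A and B have characteristic polynomial (x - 4)^4 and minimal polynomial (x - 4)^2. Computing further, both have invariant factors x - 4, x - 4, (x - 4)^2. Hence A and B are similar.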